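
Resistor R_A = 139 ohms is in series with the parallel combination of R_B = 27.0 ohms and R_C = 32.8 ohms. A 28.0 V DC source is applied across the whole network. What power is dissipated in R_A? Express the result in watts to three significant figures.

Replace R_B and R_C with their parallel equivalent so the circuit becomes R_A in series with R_p.
R_p = (27.0×32.8)/(27.0+32.8) = 14.81 Ω
R_total = 139 + 14.81 = 153.8 Ω
I = V / R_total = 28.0 / 153.8 = 0.1820 A
The full supply current passes through R_A: P = I²R.
P_R_A = (0.1820)² × 139 = 4.606 W

4.61 W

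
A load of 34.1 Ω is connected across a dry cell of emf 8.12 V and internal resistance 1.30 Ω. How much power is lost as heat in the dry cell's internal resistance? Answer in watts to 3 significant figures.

0.0684 W

The internal resistance carries the same current as the load; P_int = I²r.
I = ε / (r + R) = 8.12 / (1.30 + 34.1) = 0.2294 A
P_int = I² r = (0.2294)² × 1.30 = 0.06840 W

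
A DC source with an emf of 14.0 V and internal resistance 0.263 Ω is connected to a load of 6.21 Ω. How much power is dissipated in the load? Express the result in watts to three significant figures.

Load and internal resistance form a series loop — compute the loop current, then the load power via I²R.
I = ε / (r + R) = 14.0 / (0.263 + 6.21) = 2.163 A
P_load = I² R = (2.163)² × 6.21 = 29.05 W

29.0 W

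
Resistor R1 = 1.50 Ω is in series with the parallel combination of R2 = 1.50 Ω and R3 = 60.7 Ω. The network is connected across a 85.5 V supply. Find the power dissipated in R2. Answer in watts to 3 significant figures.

1190 W

Reduce the parallel pair to R_p first; the network is then a simple series string.
R_p = (1.50×60.7)/(1.50+60.7) = 1.464 Ω
R_total = 1.50 + 1.464 = 2.964 Ω
I = V / R_total = 85.5 / 2.964 = 28.85 A
Voltage across the parallel pair: V_p = I × R_p = 28.85 × 1.464 = 42.23 V
With V_p across R2, its power is V_p²/R2.
P_R2 = (42.23)² / 1.50 = 1189 W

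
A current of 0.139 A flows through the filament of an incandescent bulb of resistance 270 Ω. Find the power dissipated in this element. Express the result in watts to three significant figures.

Knowing I and R, the power is just I²R — no need to find V first.
P = (0.1390 A)² × 270 Ω = 5.217 W

5.22 W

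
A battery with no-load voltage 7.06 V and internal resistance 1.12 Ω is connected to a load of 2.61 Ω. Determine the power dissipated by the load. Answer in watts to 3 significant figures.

The internal resistance and the load are in series, so the same I flows through both; get I from ε/(r+R), then I²R for the load.
I = ε / (r + R) = 7.06 / (1.12 + 2.61) = 1.893 A
P_load = I² R = (1.893)² × 2.61 = 9.350 W

9.35 W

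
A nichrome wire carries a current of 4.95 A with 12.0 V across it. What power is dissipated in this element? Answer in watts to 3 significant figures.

59.4 W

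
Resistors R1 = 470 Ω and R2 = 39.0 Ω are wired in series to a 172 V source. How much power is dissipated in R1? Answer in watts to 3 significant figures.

In a series string the same current flows through every resistor — find that current, then P = I²R for the one we want.
R_total = 470 + 39.0 = 509.0 Ω
I = V / R_total = 172 / 509.0 = 0.3379 A
P_R1 = I² × R1 = (0.3379)² × 470 = 53.67 W

53.7 W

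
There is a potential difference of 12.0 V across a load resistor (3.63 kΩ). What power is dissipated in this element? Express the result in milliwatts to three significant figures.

Voltage and resistance are given, so P = V²/R is the one-step route.
P = (12.0 V)² / 3630 Ω = 0.03967 W

39.7 mW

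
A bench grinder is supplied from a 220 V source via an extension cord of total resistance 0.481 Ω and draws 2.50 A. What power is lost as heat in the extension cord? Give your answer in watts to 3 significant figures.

The extension cord is a series resistance carrying the load current; its dissipation is I²R_line.
The extension cord carries the full 2.50 A.
P_line = I² R_line = (2.500)² × 0.481 = 3.006 W

3.01 W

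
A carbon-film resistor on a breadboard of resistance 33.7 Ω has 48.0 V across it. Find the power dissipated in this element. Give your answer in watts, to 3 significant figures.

68.4 W

With V across and R both known, P = V²/R gives the dissipation directly.
P = (48.0 V)² / 33.7 Ω = 68.37 W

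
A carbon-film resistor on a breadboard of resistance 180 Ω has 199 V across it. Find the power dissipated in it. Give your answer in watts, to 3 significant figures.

We know the drop across the element and its resistance — P = V²/R, one step.
P = (199 V)² / 180 Ω = 220.0 W

220 W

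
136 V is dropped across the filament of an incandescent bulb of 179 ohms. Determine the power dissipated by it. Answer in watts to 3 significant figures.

103 W

Voltage and resistance are given, so P = V²/R is the one-step route.
P = (136 V)² / 179 Ω = 103.3 W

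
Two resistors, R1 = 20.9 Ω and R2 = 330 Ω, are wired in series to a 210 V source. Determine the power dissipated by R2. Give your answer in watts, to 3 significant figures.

Since the resistors are in series they all carry the loop current I = V/R_total; the power in any one is I²R.
R_total = 20.9 + 330 = 350.9 Ω
I = V / R_total = 210 / 350.9 = 0.5985 A
P_R2 = I² × R2 = (0.5985)² × 330 = 118.2 W

118 W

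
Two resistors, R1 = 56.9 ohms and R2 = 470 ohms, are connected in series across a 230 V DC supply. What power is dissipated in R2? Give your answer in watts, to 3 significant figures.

89.6 W

The current is common to all series resistors; compute it, then apply P = I²R for the target.
R_total = 56.9 + 470 = 526.9 Ω
I = V / R_total = 230 / 526.9 = 0.4365 A
P_R2 = I² × R2 = (0.4365)² × 470 = 89.56 W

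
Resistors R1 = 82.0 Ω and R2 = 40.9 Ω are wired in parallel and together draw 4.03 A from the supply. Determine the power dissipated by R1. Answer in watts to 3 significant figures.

The branches share the same voltage, but only the total current is given — find V from the equivalent resistance first.
1/R_eq = 1/82.0 + 1/40.9 ⇒ R_eq = 27.29 Ω
V = I_total × R_eq = 4.030 × 27.29 = 110.0 V
P_R1 = V² / R1 = (110.0)² / 82.0 = 147.5 W

147 W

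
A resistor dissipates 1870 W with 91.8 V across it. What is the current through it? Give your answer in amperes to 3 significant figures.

20.4 A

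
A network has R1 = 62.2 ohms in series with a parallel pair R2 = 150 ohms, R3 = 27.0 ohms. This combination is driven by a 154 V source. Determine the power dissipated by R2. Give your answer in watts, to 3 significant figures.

Collapse R2‖R3 to a single equivalent, reducing the network to two series elements.
R_p = (150×27.0)/(150+27.0) = 22.88 Ω
R_total = 62.2 + 22.88 = 85.08 Ω
I = V / R_total = 154 / 85.08 = 1.810 A
Voltage across the parallel pair: V_p = I × R_p = 1.810 × 22.88 = 41.42 V
With V_p across R2, its power is V_p²/R2.
P_R2 = (41.42)² / 150 = 11.44 W

11.4 W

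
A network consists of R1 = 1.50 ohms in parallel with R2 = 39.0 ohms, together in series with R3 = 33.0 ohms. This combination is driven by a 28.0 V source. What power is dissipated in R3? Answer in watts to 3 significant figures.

21.8 W

First find R_p for the parallel pair, then treat R_p + R3 as a series loop.
R_p = (1.50×39.0)/(1.50+39.0) = 1.444 Ω
R_total = R_p + 33.0 = 1.444 + 33.0 = 34.44 Ω
I = V / R_total = 28.0 / 34.44 = 0.8129 A
R3 carries the full series current, so P = I²R.
P_R3 = (0.8129)² × 33.0 = 21.81 W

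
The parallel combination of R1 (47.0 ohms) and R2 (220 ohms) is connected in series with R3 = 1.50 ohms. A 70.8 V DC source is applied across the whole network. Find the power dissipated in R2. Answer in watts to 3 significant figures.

Reduce the parallel combination to a single R_p; the circuit then becomes R_p in series with the remaining resistor.
R_p = (47.0×220)/(47.0+220) = 38.73 Ω
R_total = R_p + 1.50 = 38.73 + 1.50 = 40.23 Ω
I = V / R_total = 70.8 / 40.23 = 1.760 A
Voltage across the parallel pair: V_p = I × R_p = 1.760 × 38.73 = 68.16 V
Use P = V²/R for R2 with V = V_p.
P_R2 = (68.16)² / 220 = 21.12 W

21.1 W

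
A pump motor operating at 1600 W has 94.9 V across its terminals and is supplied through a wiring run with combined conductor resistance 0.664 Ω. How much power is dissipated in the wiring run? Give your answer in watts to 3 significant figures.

The wiring run is a series resistance carrying the load current; its dissipation is I²R_line.
I = P / V = 1600 / 94.9 = 16.86 A through the wiring run.
P_line = I² R_line = (16.86)² × 0.664 = 188.7 W

189 W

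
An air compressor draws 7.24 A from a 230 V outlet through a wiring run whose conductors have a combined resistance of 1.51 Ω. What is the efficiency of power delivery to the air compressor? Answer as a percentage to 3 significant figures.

95.2 %

The wiring run carries the full 7.24 A.
P_line = I² R_line = (7.240)² × 1.51 = 79.15 W
P_source = V I = 230 × 7.240 = 1665 W; P_load = 1586 W
η = P_load / P_source = 1586 / 1665 = 0.9525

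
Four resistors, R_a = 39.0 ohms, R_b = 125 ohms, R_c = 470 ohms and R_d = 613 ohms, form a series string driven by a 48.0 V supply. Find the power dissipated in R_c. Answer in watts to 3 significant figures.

0.696 W

Every series element carries the same I. Get I from the total resistance, then P = I² × R_c.
R_total = 39.0 + 125 + 470 + 613 = 1247 Ω
I = V / R_total = 48.0 / 1247 = 0.03849 A
P_R_c = I² × R_c = (0.03849)² × 470 = 0.6964 W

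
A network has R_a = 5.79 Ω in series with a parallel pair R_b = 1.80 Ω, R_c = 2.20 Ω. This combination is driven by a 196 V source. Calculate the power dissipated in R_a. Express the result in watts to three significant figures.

4840 W

Reduce the parallel pair to R_p first; the network is then a simple series string.
R_p = (1.80×2.20)/(1.80+2.20) = 0.9900 Ω
R_total = 5.79 + 0.9900 = 6.780 Ω
I = V / R_total = 196 / 6.780 = 28.91 A
R_a carries the full series current, so P = I²R.
P_R_a = (28.91)² × 5.79 = 4839 W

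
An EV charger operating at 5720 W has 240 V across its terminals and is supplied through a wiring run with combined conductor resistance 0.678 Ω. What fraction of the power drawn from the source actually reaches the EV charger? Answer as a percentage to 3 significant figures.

I = P / V = 5720 / 240 = 23.83 A through the wiring run.
P_line = I² R_line = (23.83)² × 0.678 = 385.1 W
P_source = P_load + P_line = 5720 + 385.1 = 6105 W
η = P_load / P_source = 5720 / 6105 = 0.9369

93.7 %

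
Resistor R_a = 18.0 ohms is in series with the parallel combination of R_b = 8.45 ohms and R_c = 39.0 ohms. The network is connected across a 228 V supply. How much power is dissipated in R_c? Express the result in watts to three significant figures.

Replace R_b and R_c with their parallel equivalent so the circuit becomes R_a in series with R_p.
R_p = (8.45×39.0)/(8.45+39.0) = 6.945 Ω
R_total = 18.0 + 6.945 = 24.95 Ω
I = V / R_total = 228 / 24.95 = 9.140 A
Voltage across the parallel pair: V_p = I × R_p = 9.140 × 6.945 = 63.48 V
R_c is across V_p, so use P = V²/R for that branch.
P_R_c = (63.48)² / 39.0 = 103.3 W

103 W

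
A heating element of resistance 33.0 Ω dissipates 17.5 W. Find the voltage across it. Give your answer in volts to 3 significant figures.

24.0 V

The two known quantities fix the third via V = √(P R).
V = √(17.5 × 33.0) = 24.03 V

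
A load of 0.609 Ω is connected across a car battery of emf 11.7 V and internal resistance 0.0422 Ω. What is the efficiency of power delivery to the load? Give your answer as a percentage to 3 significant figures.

93.5 %

η = P_load/(P_load+P_int) = I²R/(I²R+I²r) = R/(R+r) — the I² cancels for series elements.
η = R / (R + r) = 0.609 / (0.609 + 0.0422) = 0.9352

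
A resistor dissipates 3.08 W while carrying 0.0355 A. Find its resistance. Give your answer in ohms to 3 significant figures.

2440 Ω

Rearranging the power relation for the two known quantities gives R = P / I².
R = 3.08 / (0.03550)² = 2444 Ω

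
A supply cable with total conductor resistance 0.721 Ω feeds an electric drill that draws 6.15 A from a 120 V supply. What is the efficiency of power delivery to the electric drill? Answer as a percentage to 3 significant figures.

96.3 %

The supply cable carries the full 6.15 A.
P_line = I² R_line = (6.150)² × 0.721 = 27.27 W
P_source = V I = 120 × 6.150 = 738.0 W; P_load = 710.7 W
η = P_load / P_source = 710.7 / 738.0 = 0.9630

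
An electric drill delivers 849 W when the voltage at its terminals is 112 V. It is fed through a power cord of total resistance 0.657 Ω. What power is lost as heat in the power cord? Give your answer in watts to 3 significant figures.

The power cord is a series resistance carrying the load current; its dissipation is I²R_line.
I = P / V = 849 / 112 = 7.580 A through the power cord.
P_line = I² R_line = (7.580)² × 0.657 = 37.75 W

37.8 W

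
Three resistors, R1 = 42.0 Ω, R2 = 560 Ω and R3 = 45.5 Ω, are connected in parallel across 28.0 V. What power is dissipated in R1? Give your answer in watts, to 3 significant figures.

The supply voltage appears across each parallel branch — just use P = V²/R1.
P_R1 = V² / R1 = (28.0)² / 42.0 Ω = 18.67 W

18.7 W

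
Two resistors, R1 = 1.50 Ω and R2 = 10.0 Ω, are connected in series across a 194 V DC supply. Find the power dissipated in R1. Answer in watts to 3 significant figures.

Every series element carries the same I. Get I from the total resistance, then P = I² × R1.
R_total = 1.50 + 10.0 = 11.50 Ω
I = V / R_total = 194 / 11.50 = 16.87 A
P_R1 = I² × R1 = (16.87)² × 1.50 = 426.9 W

427 W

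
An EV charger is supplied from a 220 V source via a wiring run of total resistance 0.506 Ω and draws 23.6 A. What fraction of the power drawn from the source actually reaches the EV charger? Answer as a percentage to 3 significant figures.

94.6 %

The wiring run carries the full 23.6 A.
P_line = I² R_line = (23.60)² × 0.506 = 281.8 W
P_source = V I = 220 × 23.60 = 5192 W; P_load = 4910 W
η = P_load / P_source = 4910 / 5192 = 0.9457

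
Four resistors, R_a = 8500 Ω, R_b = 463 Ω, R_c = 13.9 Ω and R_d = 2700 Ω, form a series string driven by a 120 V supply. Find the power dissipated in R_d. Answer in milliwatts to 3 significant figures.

Series elements share the same current, so find I first, then use P = I²R.
R_total = 8500 + 463 + 13.9 + 2700 = 11680 Ω
I = V / R_total = 120 / 11680 = 0.01028 A
P_R_d = I² × R_d = (0.01028)² × 2700 = 0.2851 W

285 mW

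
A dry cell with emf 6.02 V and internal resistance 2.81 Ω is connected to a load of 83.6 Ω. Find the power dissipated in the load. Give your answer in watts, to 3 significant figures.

0.406 W

The internal resistance and the load are in series, so the same I flows through both; get I from ε/(r+R), then I²R for the load.
I = ε / (r + R) = 6.02 / (2.81 + 83.6) = 0.06967 A
P_load = I² R = (0.06967)² × 83.6 = 0.4058 W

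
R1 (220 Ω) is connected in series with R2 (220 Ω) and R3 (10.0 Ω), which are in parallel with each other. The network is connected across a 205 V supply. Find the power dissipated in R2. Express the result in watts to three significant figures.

0.332 W

Reduce the parallel pair to R_p first; the network is then a simple series string.
R_p = (220×10.0)/(220+10.0) = 9.565 Ω
R_total = 220 + 9.565 = 229.6 Ω
I = V / R_total = 205 / 229.6 = 0.8930 A
Voltage across the parallel pair: V_p = I × R_p = 0.8930 × 9.565 = 8.542 V
R2 sees V_p directly, so P = V_p² / R2.
P_R2 = (8.542)² / 220 = 0.3316 W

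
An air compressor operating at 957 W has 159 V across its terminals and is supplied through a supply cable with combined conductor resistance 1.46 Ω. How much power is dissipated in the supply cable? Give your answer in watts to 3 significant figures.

52.9 W

Only the current and the line resistance are needed for the I²R loss.
I = P / V = 957 / 159 = 6.019 A through the supply cable.
P_line = I² R_line = (6.019)² × 1.46 = 52.89 W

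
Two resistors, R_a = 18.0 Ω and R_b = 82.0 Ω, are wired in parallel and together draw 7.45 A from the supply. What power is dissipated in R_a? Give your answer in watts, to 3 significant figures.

672 W

Parallel branches share V, not I — compute V via R_eq, then use V²/R for the target branch.
1/R_eq = 1/18.0 + 1/82.0 ⇒ R_eq = 14.76 Ω
V = I_total × R_eq = 7.450 × 14.76 = 110.0 V
P_R_a = V² / R_a = (110.0)² / 18.0 = 671.8 W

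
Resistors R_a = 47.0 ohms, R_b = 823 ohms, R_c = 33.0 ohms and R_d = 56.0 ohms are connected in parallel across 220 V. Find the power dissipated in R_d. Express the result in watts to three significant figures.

864 W

Parallel branches share the same voltage; P = V²/R gives the branch power in one step.
P_R_d = V² / R_d = (220)² / 56.0 Ω = 864.3 W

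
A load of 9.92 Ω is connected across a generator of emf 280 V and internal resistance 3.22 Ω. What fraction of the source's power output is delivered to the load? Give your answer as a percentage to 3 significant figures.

The source delivers εI, of which I²R reaches the load and I²r is lost; since I is common, η = R/(R+r).
η = R / (R + r) = 9.92 / (9.92 + 3.22) = 0.7549

75.5 %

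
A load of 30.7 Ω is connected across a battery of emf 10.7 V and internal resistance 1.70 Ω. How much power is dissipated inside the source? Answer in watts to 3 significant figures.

r is in series with the load, so it carries the full circuit current — the loss in it is I²r.
I = ε / (r + R) = 10.7 / (1.70 + 30.7) = 0.3302 A
P_int = I² r = (0.3302)² × 1.70 = 0.1854 W

0.185 W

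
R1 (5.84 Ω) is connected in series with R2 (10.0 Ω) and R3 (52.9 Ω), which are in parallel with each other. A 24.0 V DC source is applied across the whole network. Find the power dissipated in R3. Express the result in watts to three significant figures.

Reduce the parallel pair to R_p first; the network is then a simple series string.
R_p = (10.0×52.9)/(10.0+52.9) = 8.410 Ω
R_total = 5.84 + 8.410 = 14.25 Ω
I = V / R_total = 24.0 / 14.25 = 1.684 A
Voltage across the parallel pair: V_p = I × R_p = 1.684 × 8.410 = 14.16 V
R3 is across V_p, so use P = V²/R for that branch.
P_R3 = (14.16)² / 52.9 = 3.793 W

3.79 W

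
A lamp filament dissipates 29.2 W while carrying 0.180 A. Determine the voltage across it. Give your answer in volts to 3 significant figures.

162 V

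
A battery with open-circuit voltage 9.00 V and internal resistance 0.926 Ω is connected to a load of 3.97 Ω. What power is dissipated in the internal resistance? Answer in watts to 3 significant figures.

3.13 W

Internal loss is I²r, with I set by the total series resistance r+R.
I = ε / (r + R) = 9.00 / (0.926 + 3.97) = 1.838 A
P_int = I² r = (1.838)² × 0.926 = 3.129 W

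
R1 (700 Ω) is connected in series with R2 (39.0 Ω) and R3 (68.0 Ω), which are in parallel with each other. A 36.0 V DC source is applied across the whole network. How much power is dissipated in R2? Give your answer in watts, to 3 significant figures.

0.0389 W

First combine the parallel branches into one equivalent R_p, then R1 + R_p is a series pair.
R_p = (39.0×68.0)/(39.0+68.0) = 24.79 Ω
R_total = 700 + 24.79 = 724.8 Ω
I = V / R_total = 36.0 / 724.8 = 0.04967 A
Voltage across the parallel pair: V_p = I × R_p = 0.04967 × 24.79 = 1.231 V
R2 sees V_p directly, so P = V_p² / R2.
P_R2 = (1.231)² / 39.0 = 0.03886 W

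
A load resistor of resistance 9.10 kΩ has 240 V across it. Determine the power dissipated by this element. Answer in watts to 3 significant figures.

6.33 W

V and R are stated; P = V²/R avoids computing the current.
P = (240 V)² / 9100 Ω = 6.330 W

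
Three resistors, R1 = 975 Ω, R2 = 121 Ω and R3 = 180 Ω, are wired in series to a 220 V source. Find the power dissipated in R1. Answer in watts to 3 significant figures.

29.0 W

Since the resistors are in series they all carry the loop current I = V/R_total; the power in any one is I²R.
R_total = 975 + 121 + 180 = 1276 Ω
I = V / R_total = 220 / 1276 = 0.1724 A
P_R1 = I² × R1 = (0.1724)² × 975 = 28.98 W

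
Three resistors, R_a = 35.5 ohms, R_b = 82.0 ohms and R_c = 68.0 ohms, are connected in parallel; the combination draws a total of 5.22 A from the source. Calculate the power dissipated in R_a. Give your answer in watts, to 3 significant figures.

253 W

Only the total current is stated, so first find the parallel equivalent to get the voltage across the combination.
1/R_eq = 1/35.5 + 1/82.0 + 1/68.0 ⇒ R_eq = 18.16 Ω
V = I_total × R_eq = 5.220 × 18.16 = 94.79 V
P_R_a = V² / R_a = (94.79)² / 35.5 = 253.1 W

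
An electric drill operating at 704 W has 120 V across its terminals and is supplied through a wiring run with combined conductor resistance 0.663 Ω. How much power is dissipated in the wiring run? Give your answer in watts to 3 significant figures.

22.8 W

The wiring run and load are in series, so the same current flows in both; the loss is I²R_line.
I = P / V = 704 / 120 = 5.867 A through the wiring run.
P_line = I² R_line = (5.867)² × 0.663 = 22.82 W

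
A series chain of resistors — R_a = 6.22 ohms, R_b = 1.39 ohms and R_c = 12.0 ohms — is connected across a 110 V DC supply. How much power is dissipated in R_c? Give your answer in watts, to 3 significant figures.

Since the resistors are in series they all carry the loop current I = V/R_total; the power in any one is I²R.
R_total = 6.22 + 1.39 + 12.0 = 19.61 Ω
I = V / R_total = 110 / 19.61 = 5.609 A
P_R_c = I² × R_c = (5.609)² × 12.0 = 377.6 W

378 W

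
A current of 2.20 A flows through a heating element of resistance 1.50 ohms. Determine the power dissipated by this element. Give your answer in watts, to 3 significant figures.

7.26 W

The current through and the resistance of the element are both given; use P = I²R.
P = (2.200 A)² × 1.50 Ω = 7.260 W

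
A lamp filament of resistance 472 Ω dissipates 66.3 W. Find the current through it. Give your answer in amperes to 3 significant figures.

0.375 A

The two known quantities fix the third via I = √(P / R).
I = √(66.3 / 472) = 0.3748 A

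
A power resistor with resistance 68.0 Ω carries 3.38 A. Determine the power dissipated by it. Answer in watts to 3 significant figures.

777 W

Current and resistance are given, so P = I²R is the direct form.
P = (3.380 A)² × 68.0 Ω = 776.9 W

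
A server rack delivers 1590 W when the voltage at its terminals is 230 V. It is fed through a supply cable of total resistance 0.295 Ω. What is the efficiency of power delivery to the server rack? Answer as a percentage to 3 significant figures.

99.1 %

I = P / V = 1590 / 230 = 6.913 A through the supply cable.
P_line = I² R_line = (6.913)² × 0.295 = 14.10 W
P_source = P_load + P_line = 1590 + 14.10 = 1604 W
η = P_load / P_source = 1590 / 1604 = 0.9912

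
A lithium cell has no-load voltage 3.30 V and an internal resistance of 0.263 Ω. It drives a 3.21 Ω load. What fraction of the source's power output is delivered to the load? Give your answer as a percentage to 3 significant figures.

92.4 %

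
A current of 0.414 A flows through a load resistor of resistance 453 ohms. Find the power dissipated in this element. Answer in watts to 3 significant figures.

The current through and the resistance of the element are both given; use P = I²R.
P = (0.4140 A)² × 453 Ω = 77.64 W

77.6 W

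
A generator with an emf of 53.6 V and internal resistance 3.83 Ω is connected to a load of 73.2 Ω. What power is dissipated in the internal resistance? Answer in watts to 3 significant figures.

1.85 W

The internal resistance carries the same current as the load; P_int = I²r.
I = ε / (r + R) = 53.6 / (3.83 + 73.2) = 0.6958 A
P_int = I² r = (0.6958)² × 3.83 = 1.854 W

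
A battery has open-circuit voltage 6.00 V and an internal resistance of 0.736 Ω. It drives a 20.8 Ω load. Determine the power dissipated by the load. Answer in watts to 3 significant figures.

The internal resistance and the load are in series, so the same I flows through both; get I from ε/(r+R), then I²R for the load.
I = ε / (r + R) = 6.00 / (0.736 + 20.8) = 0.2786 A
P_load = I² R = (0.2786)² × 20.8 = 1.614 W

1.61 W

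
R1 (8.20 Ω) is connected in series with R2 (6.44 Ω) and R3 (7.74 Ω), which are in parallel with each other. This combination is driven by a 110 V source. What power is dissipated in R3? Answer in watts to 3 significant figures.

Collapse R2‖R3 to a single equivalent, reducing the network to two series elements.
R_p = (6.44×7.74)/(6.44+7.74) = 3.515 Ω
R_total = 8.20 + 3.515 = 11.72 Ω
I = V / R_total = 110 / 11.72 = 9.390 A
Voltage across the parallel pair: V_p = I × R_p = 9.390 × 3.515 = 33.01 V
With V_p across R3, its power is V_p²/R3.
P_R3 = (33.01)² / 7.74 = 140.7 W

141 W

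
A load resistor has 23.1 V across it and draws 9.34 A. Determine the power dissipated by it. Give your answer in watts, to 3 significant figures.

216 W

Both the voltage across and the current through the element are known, so P = V I applies directly.
P = 23.1 V × 9.340 A = 215.8 W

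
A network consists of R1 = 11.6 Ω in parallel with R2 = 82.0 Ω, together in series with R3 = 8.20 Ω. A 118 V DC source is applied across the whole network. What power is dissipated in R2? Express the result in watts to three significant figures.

Reduce the parallel combination to a single R_p; the circuit then becomes R_p in series with the remaining resistor.
R_p = (11.6×82.0)/(11.6+82.0) = 10.16 Ω
R_total = R_p + 8.20 = 10.16 + 8.20 = 18.36 Ω
I = V / R_total = 118 / 18.36 = 6.426 A
Voltage across the parallel pair: V_p = I × R_p = 6.426 × 10.16 = 65.31 V
R2 sits across V_p; its power is V_p²/R.
P_R2 = (65.31)² / 82.0 = 52.01 W

52.0 W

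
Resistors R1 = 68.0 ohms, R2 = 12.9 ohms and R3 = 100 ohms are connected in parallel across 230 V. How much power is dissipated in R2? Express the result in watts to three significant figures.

The supply voltage appears across each parallel branch — just use P = V²/R2.
P_R2 = V² / R2 = (230)² / 12.9 Ω = 4101 W

4100 W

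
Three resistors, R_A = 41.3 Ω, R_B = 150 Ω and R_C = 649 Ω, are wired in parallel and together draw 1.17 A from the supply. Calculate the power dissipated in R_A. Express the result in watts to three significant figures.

31.5 W

The branches share the same voltage, but only the total current is given — find V from the equivalent resistance first.
1/R_eq = 1/41.3 + 1/150 + 1/649 ⇒ R_eq = 30.84 Ω
V = I_total × R_eq = 1.170 × 30.84 = 36.09 V
P_R_A = V² / R_A = (36.09)² / 41.3 = 31.53 W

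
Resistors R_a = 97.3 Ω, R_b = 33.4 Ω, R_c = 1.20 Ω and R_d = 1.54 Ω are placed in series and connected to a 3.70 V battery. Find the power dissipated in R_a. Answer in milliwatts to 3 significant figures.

Since the resistors are in series they all carry the loop current I = V/R_total; the power in any one is I²R.
R_total = 97.3 + 33.4 + 1.20 + 1.54 = 133.4 Ω
I = V / R_total = 3.70 / 133.4 = 0.02773 A
P_R_a = I² × R_a = (0.02773)² × 97.3 = 0.07481 W

74.8 mW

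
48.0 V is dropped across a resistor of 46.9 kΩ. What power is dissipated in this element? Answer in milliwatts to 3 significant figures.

49.1 mW

We know the drop across the element and its resistance — P = V²/R, one step.
P = (48.0 V)² / 46900 Ω = 0.04913 W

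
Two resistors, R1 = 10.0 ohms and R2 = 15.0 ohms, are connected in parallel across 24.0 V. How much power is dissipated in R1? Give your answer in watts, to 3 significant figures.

Each parallel branch sees the full supply voltage, so P = V²/R applies directly to the target branch.
P_R1 = V² / R1 = (24.0)² / 10.0 Ω = 57.60 W

57.6 W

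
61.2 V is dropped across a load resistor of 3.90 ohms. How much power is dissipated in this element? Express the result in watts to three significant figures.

With V across and R both known, P = V²/R gives the dissipation directly.
P = (61.2 V)² / 3.90 Ω = 960.4 W

960 W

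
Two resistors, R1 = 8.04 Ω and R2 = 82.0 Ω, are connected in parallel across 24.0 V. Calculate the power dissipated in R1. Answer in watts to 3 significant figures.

R1 sits directly across the source, so P = V²/R with V = 24.0 V.
P_R1 = V² / R1 = (24.0)² / 8.04 Ω = 71.64 W

71.6 W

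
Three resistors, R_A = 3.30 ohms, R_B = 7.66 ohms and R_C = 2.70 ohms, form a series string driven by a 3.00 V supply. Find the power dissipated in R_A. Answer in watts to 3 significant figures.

In a series string the same current flows through every resistor — find that current, then P = I²R for the one we want.
R_total = 3.30 + 7.66 + 2.70 = 13.66 Ω
I = V / R_total = 3.00 / 13.66 = 0.2196 A
P_R_A = I² × R_A = (0.2196)² × 3.30 = 0.1592 W

0.159 W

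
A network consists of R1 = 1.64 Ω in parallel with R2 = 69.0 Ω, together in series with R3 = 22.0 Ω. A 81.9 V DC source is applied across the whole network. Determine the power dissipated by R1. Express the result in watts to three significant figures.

18.8 W

First find R_p for the parallel pair, then treat R_p + R3 as a series loop.
R_p = (1.64×69.0)/(1.64+69.0) = 1.602 Ω
R_total = R_p + 22.0 = 1.602 + 22.0 = 23.60 Ω
I = V / R_total = 81.9 / 23.60 = 3.470 A
Voltage across the parallel pair: V_p = I × R_p = 3.470 × 1.602 = 5.559 V
Use P = V²/R for R1 with V = V_p.
P_R1 = (5.559)² / 1.64 = 18.84 W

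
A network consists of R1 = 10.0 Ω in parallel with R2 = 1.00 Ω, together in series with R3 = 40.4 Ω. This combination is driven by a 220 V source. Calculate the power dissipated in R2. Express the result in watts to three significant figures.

23.4 W

Collapse the R1‖R2 pair into one equivalent R_p; then R_p and R3 form a series string.
R_p = (10.0×1.00)/(10.0+1.00) = 0.9091 Ω
R_total = R_p + 40.4 = 0.9091 + 40.4 = 41.31 Ω
I = V / R_total = 220 / 41.31 = 5.326 A
Voltage across the parallel pair: V_p = I × R_p = 5.326 × 0.9091 = 4.842 V
R2 has V_p across it, so P = V_p²/R2.
P_R2 = (4.842)² / 1.00 = 23.44 W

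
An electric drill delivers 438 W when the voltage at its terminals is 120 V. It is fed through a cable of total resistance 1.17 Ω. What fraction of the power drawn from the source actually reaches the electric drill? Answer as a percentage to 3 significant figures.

I = P / V = 438 / 120 = 3.650 A through the cable.
P_line = I² R_line = (3.650)² × 1.17 = 15.59 W
P_source = P_load + P_line = 438.0 + 15.59 = 453.6 W
η = P_load / P_source = 438.0 / 453.6 = 0.9656

96.6 %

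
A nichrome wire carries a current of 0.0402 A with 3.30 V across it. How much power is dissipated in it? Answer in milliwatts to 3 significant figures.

Both the voltage across and the current through the element are known, so P = V I applies directly.
P = 3.30 V × 0.04020 A = 0.1327 W

133 mW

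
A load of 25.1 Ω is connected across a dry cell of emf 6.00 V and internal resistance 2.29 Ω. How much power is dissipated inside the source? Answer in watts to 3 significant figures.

Internal loss is I²r, with I set by the total series resistance r+R.
I = ε / (r + R) = 6.00 / (2.29 + 25.1) = 0.2191 A
P_int = I² r = (0.2191)² × 2.29 = 0.1099 W

0.110 W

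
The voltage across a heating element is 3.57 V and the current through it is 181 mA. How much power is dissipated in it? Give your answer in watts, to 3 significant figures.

0.646 W

With V and I both given, power follows immediately from P = V I.
P = 3.57 V × 0.1810 A = 0.6462 W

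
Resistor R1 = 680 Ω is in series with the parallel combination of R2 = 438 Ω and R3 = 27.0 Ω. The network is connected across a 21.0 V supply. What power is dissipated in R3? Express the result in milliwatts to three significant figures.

Replace R2 and R3 with their parallel equivalent so the circuit becomes R1 in series with R_p.
R_p = (438×27.0)/(438+27.0) = 25.43 Ω
R_total = 680 + 25.43 = 705.4 Ω
I = V / R_total = 21.0 / 705.4 = 0.02977 A
Voltage across the parallel pair: V_p = I × R_p = 0.02977 × 25.43 = 0.7571 V
With V_p across R3, its power is V_p²/R3.
P_R3 = (0.7571)² / 27.0 = 0.02123 W

21.2 mW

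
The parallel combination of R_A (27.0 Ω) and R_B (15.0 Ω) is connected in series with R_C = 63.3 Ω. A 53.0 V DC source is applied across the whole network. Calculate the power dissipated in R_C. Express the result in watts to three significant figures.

33.4 W

Combine R_A and R_B into their parallel equivalent first, reducing the network to two series resistors.
R_p = (27.0×15.0)/(27.0+15.0) = 9.643 Ω
R_total = R_p + 63.3 = 9.643 + 63.3 = 72.94 Ω
I = V / R_total = 53.0 / 72.94 = 0.7266 A
R_C carries the full series current, so P = I²R.
P_R_C = (0.7266)² × 63.3 = 33.42 W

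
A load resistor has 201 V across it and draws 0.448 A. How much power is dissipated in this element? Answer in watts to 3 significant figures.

90.0 W

V and I are known directly — P = V I, no intermediate step needed.
P = 201 V × 0.4480 A = 90.05 W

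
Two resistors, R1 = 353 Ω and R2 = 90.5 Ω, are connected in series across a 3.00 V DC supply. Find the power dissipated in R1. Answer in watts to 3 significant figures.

0.0162 W

In a series string the same current flows through every resistor — find that current, then P = I²R for the one we want.
R_total = 353 + 90.5 = 443.5 Ω
I = V / R_total = 3.00 / 443.5 = 0.006764 A
P_R1 = I² × R1 = (0.006764)² × 353 = 0.01615 W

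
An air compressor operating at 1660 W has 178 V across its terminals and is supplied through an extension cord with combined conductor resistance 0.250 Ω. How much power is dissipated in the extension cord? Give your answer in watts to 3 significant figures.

21.7 W

The extension cord and load are in series, so the same current flows in both; the loss is I²R_line.
I = P / V = 1660 / 178 = 9.326 A through the extension cord.
P_line = I² R_line = (9.326)² × 0.250 = 21.74 W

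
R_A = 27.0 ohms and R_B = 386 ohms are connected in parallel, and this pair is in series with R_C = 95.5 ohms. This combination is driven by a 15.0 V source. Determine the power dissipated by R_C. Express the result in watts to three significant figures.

Reduce the parallel combination to a single R_p; the circuit then becomes R_p in series with the remaining resistor.
R_p = (27.0×386)/(27.0+386) = 25.23 Ω
R_total = R_p + 95.5 = 25.23 + 95.5 = 120.7 Ω
I = V / R_total = 15.0 / 120.7 = 0.1242 A
All the supply current flows through R_C; use P = I²R_C.
P_R_C = (0.1242)² × 95.5 = 1.474 W

1.47 W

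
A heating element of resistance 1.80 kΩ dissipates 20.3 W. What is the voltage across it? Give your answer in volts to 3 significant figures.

191 V

Inverting the appropriate power form: V = √(P R).
V = √(20.3 × 1800) = 191.2 V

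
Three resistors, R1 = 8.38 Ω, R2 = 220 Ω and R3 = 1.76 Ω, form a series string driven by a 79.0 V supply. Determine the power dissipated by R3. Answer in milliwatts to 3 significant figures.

Series elements share the same current, so find I first, then use P = I²R.
R_total = 8.38 + 220 + 1.76 = 230.1 Ω
I = V / R_total = 79.0 / 230.1 = 0.3433 A
P_R3 = I² × R3 = (0.3433)² × 1.76 = 0.2074 W

207 mW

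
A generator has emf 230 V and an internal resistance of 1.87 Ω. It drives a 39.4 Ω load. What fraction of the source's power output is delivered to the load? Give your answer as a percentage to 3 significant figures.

95.5 %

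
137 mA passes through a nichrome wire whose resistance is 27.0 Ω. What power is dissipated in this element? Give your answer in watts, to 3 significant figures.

0.507 W

Knowing I and R, the power is just I²R — no need to find V first.
P = (0.1370 A)² × 27.0 Ω = 0.5068 W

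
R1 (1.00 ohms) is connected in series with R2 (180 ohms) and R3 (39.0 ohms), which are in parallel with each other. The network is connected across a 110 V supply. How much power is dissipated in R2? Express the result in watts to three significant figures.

63.2 W

Collapse R2‖R3 to a single equivalent, reducing the network to two series elements.
R_p = (180×39.0)/(180+39.0) = 32.05 Ω
R_total = 1.00 + 32.05 = 33.05 Ω
I = V / R_total = 110 / 33.05 = 3.328 A
Voltage across the parallel pair: V_p = I × R_p = 3.328 × 32.05 = 106.7 V
R2 sees V_p directly, so P = V_p² / R2.
P_R2 = (106.7)² / 180 = 63.22 W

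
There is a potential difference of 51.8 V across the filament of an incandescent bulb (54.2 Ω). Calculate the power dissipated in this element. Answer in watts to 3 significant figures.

49.5 W

Voltage and resistance are given, so P = V²/R is the one-step route.
P = (51.8 V)² / 54.2 Ω = 49.51 W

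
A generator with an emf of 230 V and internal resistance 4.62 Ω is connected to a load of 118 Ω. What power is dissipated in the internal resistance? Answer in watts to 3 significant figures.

16.3 W

Internal loss is I²r, with I set by the total series resistance r+R.
I = ε / (r + R) = 230 / (4.62 + 118) = 1.876 A
P_int = I² r = (1.876)² × 4.62 = 16.25 W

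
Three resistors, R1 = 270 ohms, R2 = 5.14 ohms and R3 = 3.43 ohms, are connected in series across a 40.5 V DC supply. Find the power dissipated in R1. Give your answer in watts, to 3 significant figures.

Series elements share the same current, so find I first, then use P = I²R.
R_total = 270 + 5.14 + 3.43 = 278.6 Ω
I = V / R_total = 40.5 / 278.6 = 0.1454 A
P_R1 = I² × R1 = (0.1454)² × 270 = 5.707 W

5.71 W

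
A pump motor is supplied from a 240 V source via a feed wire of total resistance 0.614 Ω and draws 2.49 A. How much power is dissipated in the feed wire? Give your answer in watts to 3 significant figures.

3.81 W

The feed wire and load are in series, so the same current flows in both; the loss is I²R_line.
The feed wire carries the full 2.49 A.
P_line = I² R_line = (2.490)² × 0.614 = 3.807 W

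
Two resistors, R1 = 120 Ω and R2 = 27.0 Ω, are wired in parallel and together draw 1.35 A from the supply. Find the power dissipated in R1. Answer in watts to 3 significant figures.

Parallel branches share V, not I — compute V via R_eq, then use V²/R for the target branch.
1/R_eq = 1/120 + 1/27.0 ⇒ R_eq = 22.04 Ω
V = I_total × R_eq = 1.350 × 22.04 = 29.76 V
P_R1 = V² / R1 = (29.76)² / 120 = 7.378 W

7.38 W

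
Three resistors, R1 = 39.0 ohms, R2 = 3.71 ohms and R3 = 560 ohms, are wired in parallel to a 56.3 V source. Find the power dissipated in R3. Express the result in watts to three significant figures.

Every branch has 56.3 V across it, so for R3 the power is simply V²/R.
P_R3 = V² / R3 = (56.3)² / 560 Ω = 5.660 W

5.66 W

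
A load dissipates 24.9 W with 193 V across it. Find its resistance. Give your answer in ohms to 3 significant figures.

The two known quantities fix the third via R = V² / P.
R = (193)² / 24.9 = 1496 Ω

1500 Ω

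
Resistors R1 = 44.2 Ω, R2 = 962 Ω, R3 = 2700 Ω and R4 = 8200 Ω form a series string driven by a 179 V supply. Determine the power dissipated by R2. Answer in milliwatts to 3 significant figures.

Every series element carries the same I. Get I from the total resistance, then P = I² × R2.
R_total = 44.2 + 962 + 2700 + 8200 = 11910 Ω
I = V / R_total = 179 / 11910 = 0.01503 A
P_R2 = I² × R2 = (0.01503)² × 962 = 0.2174 W

217 mW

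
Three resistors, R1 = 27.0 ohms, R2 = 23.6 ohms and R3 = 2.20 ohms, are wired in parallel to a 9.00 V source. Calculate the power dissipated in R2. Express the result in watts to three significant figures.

3.43 W

Every branch has 9.00 V across it, so for R2 the power is simply V²/R.
P_R2 = V² / R2 = (9.00)² / 23.6 Ω = 3.432 W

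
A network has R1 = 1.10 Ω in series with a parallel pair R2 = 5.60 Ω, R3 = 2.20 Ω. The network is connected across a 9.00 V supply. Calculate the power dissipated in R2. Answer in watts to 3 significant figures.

Reduce the parallel pair to R_p first; the network is then a simple series string.
R_p = (5.60×2.20)/(5.60+2.20) = 1.579 Ω
R_total = 1.10 + 1.579 = 2.679 Ω
I = V / R_total = 9.00 / 2.679 = 3.359 A
Voltage across the parallel pair: V_p = I × R_p = 3.359 × 1.579 = 5.305 V
R2 sees V_p directly, so P = V_p² / R2.
P_R2 = (5.305)² / 5.60 = 5.026 W

5.03 W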